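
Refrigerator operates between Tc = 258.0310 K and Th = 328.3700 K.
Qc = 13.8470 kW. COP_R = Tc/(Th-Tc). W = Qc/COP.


COP = 258.0310 / 70.3390 = 3.6684
W = 13.8470 / 3.6684 = 3.7747 kW

COP = 3.6684, W = 3.7747 kW


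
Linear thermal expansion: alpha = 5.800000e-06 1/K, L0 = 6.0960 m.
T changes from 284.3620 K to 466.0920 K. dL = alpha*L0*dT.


dT = 181.7300 K
dL = 5.800000e-06 * 6.0960 * 181.7300 = 0.006425 m
L_final = 6.102425 m

dL = 0.006425 m


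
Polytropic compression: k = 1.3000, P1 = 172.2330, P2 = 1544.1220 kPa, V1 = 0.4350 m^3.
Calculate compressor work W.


(k-1)/k = 0.2308
(P2/P1)^exp = 1.6589
W = 4.3333 * 172.2330 * 0.4350 * (1.6589 - 1) = 213.9211 kJ

213.9211 kJ


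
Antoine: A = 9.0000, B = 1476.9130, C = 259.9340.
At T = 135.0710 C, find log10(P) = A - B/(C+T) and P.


C+T = 395.0050
B/(C+T) = 3.7390
log10(P) = 9.0000 - 3.7390 = 5.2610
P = 10^5.2610 = 182400.9415 mmHg

182400.9415 mmHg


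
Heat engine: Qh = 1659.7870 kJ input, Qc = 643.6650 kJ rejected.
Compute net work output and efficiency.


W = 1659.7870 - 643.6650 = 1016.1220 kJ
eta = 1016.1220 / 1659.7870 = 0.6122 = 61.2200%

W = 1016.1220 kJ, eta = 61.2200%


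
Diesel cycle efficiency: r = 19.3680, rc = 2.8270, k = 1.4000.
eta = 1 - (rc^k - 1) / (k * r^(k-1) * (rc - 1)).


r^(k-1) = 3.2722
rc^k = 4.2841
eta = 0.6076 = 60.7616%

60.7616%


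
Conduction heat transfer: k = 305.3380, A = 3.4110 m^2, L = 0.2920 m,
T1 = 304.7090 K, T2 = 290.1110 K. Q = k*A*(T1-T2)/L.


dT = 14.5980 K
Q = 305.3380 * 3.4110 * 14.5980 / 0.2920 = 52068.2623 W

52068.2623 W


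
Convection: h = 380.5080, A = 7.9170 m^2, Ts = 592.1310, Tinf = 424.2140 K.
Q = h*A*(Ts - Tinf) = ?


dT = 167.9170 K
Q = 380.5080 * 7.9170 * 167.9170 = 505846.9125 W

505846.9125 W


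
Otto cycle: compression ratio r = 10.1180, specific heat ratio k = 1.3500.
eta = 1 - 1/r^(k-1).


r^(k-1) = 2.2479
eta = 1 - 1/2.2479 = 0.5551 = 55.5147%

55.5147%


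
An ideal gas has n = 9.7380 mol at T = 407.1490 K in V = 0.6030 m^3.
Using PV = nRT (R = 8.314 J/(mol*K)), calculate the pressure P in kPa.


P = nRT/V = 9.7380 * 8.314 * 407.1490 / 0.6030
= 32963.4882 / 0.6030 = 54665.8179 Pa = 54.6658 kPa

54.6658 kPa


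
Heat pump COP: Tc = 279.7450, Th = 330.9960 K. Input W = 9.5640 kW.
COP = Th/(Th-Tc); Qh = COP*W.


COP = 330.9960 / 51.2510 = 6.4583
Qh = 6.4583 * 9.5640 = 61.7675 kW

COP = 6.4583, Qh = 61.7675 kW


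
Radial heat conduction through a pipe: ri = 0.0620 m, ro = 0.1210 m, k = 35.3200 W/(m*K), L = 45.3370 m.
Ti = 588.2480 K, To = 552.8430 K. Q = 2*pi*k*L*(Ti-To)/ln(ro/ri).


dT = 35.4050 K
ln(ro/ri) = 0.6687
Q = 2*pi*35.3200*45.3370*35.4050 / 0.6687 = 532739.7355 W

532739.7355 W


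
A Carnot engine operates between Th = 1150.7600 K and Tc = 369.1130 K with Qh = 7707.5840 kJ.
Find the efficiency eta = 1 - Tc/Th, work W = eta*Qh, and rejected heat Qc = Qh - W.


eta = 1 - 369.1130/1150.7600 = 0.6792
W = 0.6792 * 7707.5840 = 5235.3314 kJ
Qc = 7707.5840 - 5235.3314 = 2472.2526 kJ

eta = 67.9244%, W = 5235.3314 kJ, Qc = 2472.2526 kJ


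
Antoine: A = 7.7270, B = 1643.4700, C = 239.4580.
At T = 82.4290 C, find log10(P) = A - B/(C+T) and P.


C+T = 321.8870
B/(C+T) = 5.1057
log10(P) = 7.7270 - 5.1057 = 2.6213
P = 10^2.6213 = 418.0846 mmHg

418.0846 mmHg


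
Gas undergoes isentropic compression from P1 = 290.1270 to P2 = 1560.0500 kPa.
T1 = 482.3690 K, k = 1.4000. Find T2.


(k-1)/k = 0.2857
(P2/P1)^exp = 1.6171
T2 = 482.3690 * 1.6171 = 780.0242 K

780.0242 K


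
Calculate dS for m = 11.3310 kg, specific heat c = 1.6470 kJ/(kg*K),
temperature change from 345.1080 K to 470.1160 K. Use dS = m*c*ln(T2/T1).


T2/T1 = 1.3622
ln(T2/T1) = 0.3091
dS = 11.3310 * 1.6470 * 0.3091 = 5.7689 kJ/K

5.7689 kJ/K


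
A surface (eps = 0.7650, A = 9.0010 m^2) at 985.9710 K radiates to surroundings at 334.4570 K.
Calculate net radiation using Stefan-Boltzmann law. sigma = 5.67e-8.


T^4 = 9.4505e+11
Tsurr^4 = 1.2513e+10
Q = 0.7650 * 5.67e-8 * 9.0010 * 9.3254e+11 = 364085.2918 W

364085.2918 W


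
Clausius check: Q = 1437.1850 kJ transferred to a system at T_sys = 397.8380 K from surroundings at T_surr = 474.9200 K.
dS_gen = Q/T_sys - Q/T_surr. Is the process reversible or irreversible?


dS_sys = 1437.1850/397.8380 = 3.6125 kJ/K
dS_surr = -1437.1850/474.9200 = -3.0262 kJ/K
dS_gen = 3.6125 - 3.0262 = 0.5863 kJ/K (irreversible)

dS_gen = 0.5863 kJ/K, irreversible


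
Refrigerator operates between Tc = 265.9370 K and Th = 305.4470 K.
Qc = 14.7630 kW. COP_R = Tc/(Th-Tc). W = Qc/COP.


COP = 265.9370 / 39.5100 = 6.7309
W = 14.7630 / 6.7309 = 2.1933 kW

COP = 6.7309, W = 2.1933 kW


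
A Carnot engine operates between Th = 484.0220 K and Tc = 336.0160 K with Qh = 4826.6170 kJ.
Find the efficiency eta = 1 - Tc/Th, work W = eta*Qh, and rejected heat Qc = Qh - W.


eta = 1 - 336.0160/484.0220 = 0.3058
W = 0.3058 * 4826.6170 = 1475.9004 kJ
Qc = 4826.6170 - 1475.9004 = 3350.7166 kJ

eta = 30.5784%, W = 1475.9004 kJ, Qc = 3350.7166 kJ


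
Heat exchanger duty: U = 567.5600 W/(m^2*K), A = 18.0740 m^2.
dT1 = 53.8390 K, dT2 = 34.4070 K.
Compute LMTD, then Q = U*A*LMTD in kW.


LMTD = 43.4004 K
Q = 567.5600 * 18.0740 * 43.4004 = 445204.4818 W = 445.2045 kW

445.2045 kW


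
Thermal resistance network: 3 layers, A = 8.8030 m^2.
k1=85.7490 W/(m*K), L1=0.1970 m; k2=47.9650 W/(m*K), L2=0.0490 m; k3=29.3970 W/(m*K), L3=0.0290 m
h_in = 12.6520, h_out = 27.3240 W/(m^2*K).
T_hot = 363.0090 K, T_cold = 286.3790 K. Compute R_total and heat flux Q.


R_conv_in = 1/(12.6520*8.8030) = 0.0090
R_1 = 0.1970/(85.7490*8.8030) = 0.0003
R_2 = 0.0490/(47.9650*8.8030) = 0.0001
R_3 = 0.0290/(29.3970*8.8030) = 0.0001
R_conv_out = 1/(27.3240*8.8030) = 0.0042
R_total = 0.0136 K/W
Q = 76.6300 / 0.0136 = 5624.1568 W

R_total = 0.0136 K/W, Q = 5624.1568 W


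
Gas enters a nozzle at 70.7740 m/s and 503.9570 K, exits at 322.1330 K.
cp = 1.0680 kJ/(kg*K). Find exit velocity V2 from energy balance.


dT = 181.8240 K
2*cp*1000*dT = 388376.0640
V1^2 = 5008.9591
V2 = sqrt(393385.0231) = 627.2041 m/s

627.2041 m/s


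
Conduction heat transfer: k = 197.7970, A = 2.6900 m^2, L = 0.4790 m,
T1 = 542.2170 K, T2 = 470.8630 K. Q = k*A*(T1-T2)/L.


dT = 71.3540 K
Q = 197.7970 * 2.6900 * 71.3540 / 0.4790 = 79260.1319 W

79260.1319 W


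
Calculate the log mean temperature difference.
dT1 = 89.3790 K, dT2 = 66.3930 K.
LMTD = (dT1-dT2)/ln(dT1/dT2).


dT1/dT2 = 1.3462
ln(dT1/dT2) = 0.2973
LMTD = 22.9860 / 0.2973 = 77.3174 K

77.3174 K


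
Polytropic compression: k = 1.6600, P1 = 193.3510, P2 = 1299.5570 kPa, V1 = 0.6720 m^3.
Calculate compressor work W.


(k-1)/k = 0.3976
(P2/P1)^exp = 2.1330
W = 2.5152 * 193.3510 * 0.6720 * (2.1330 - 1) = 370.2543 kJ

370.2543 kJ


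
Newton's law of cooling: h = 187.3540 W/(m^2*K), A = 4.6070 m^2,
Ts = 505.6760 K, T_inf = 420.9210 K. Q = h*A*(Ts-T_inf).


dT = 84.7550 K
Q = 187.3540 * 4.6070 * 84.7550 = 73155.4204 W

73155.4204 W


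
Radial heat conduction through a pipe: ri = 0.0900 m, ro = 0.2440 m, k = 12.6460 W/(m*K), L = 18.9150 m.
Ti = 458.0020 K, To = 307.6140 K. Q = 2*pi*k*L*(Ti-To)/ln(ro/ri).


dT = 150.3880 K
ln(ro/ri) = 0.9974
Q = 2*pi*12.6460*18.9150*150.3880 / 0.9974 = 226621.5773 W

226621.5773 W


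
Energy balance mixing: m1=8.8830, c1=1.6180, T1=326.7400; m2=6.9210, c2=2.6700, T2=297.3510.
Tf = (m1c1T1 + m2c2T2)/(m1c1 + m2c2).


num = 10190.9040
den = 32.8518
Tf = 310.2087 K

310.2087 K


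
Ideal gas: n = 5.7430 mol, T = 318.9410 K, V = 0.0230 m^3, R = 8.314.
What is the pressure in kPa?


P = nRT/V = 5.7430 * 8.314 * 318.9410 / 0.0230
= 15228.5722 / 0.0230 = 662111.8368 Pa = 662.1118 kPa

662.1118 kPa


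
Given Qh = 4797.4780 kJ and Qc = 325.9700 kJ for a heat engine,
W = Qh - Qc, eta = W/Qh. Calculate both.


W = 4797.4780 - 325.9700 = 4471.5080 kJ
eta = 4471.5080 / 4797.4780 = 0.9321 = 93.2054%

W = 4471.5080 kJ, eta = 93.2054%


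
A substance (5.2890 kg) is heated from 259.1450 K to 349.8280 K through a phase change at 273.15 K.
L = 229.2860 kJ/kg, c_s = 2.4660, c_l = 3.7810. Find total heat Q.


Q1 (sensible, solid) = 5.2890 * 2.4660 * 14.0050 = 182.6626 kJ
Q2 (latent) = 5.2890 * 229.2860 = 1212.6937 kJ
Q3 (sensible, liquid) = 5.2890 * 3.7810 * 76.6780 = 1533.3843 kJ
Q_total = 2928.7406 kJ

2928.7406 kJ


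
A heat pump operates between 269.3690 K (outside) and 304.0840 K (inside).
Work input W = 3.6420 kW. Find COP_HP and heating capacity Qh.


COP = 304.0840 / 34.7150 = 8.7594
Qh = 8.7594 * 3.6420 = 31.9019 kW

COP = 8.7594, Qh = 31.9019 kW


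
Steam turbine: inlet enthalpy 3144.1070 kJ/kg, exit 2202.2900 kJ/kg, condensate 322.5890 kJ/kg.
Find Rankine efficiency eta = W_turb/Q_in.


W = 941.8170 kJ/kg
Q_in = 2821.5180 kJ/kg
eta = 0.3338 = 33.3798%

eta = 33.3798%


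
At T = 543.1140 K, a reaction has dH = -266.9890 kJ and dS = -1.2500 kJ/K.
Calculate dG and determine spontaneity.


T*dS = 543.1140 * -1.2500 = -678.8925 kJ
dG = -266.9890 + 678.8925 = 411.9035 kJ (non-spontaneous)

dG = 411.9035 kJ, non-spontaneous


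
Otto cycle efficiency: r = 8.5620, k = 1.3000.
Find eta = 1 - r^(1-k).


r^(k-1) = 1.9045
eta = 1 - 1/1.9045 = 0.4749 = 47.4918%

47.4918%


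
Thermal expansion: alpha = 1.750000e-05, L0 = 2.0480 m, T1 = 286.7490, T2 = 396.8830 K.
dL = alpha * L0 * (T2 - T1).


dT = 110.1340 K
dL = 1.750000e-05 * 2.0480 * 110.1340 = 0.003947 m
L_final = 2.051947 m

dL = 0.003947 m


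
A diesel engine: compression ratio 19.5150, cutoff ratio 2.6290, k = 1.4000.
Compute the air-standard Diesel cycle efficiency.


r^(k-1) = 3.2821
rc^k = 3.8700
eta = 0.6166 = 61.6576%

61.6576%


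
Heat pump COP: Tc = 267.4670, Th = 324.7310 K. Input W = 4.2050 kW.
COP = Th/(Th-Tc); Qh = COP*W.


COP = 324.7310 / 57.2640 = 5.6708
Qh = 5.6708 * 4.2050 = 23.8456 kW

COP = 5.6708, Qh = 23.8456 kW


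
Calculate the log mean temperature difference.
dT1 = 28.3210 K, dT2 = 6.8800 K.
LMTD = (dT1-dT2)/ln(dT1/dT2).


dT1/dT2 = 4.1164
ln(dT1/dT2) = 1.4150
LMTD = 21.4410 / 1.4150 = 15.1528 K

15.1528 K


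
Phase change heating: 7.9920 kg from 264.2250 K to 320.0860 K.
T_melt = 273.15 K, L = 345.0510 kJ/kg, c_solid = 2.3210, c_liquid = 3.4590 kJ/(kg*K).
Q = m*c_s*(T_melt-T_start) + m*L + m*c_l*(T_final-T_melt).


Q1 (sensible, solid) = 7.9920 * 2.3210 * 8.9250 = 165.5537 kJ
Q2 (latent) = 7.9920 * 345.0510 = 2757.6476 kJ
Q3 (sensible, liquid) = 7.9920 * 3.4590 * 46.9360 = 1297.5142 kJ
Q_total = 4220.7155 kJ

4220.7155 kJ


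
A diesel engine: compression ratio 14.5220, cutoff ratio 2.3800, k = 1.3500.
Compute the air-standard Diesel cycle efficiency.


r^(k-1) = 2.5510
rc^k = 3.2239
eta = 0.5321 = 53.2061%

53.2061%


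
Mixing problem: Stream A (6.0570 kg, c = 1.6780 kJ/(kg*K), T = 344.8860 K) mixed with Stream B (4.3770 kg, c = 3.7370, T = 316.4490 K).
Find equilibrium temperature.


num = 8681.4077
den = 26.5205
Tf = 327.3471 K

327.3471 K


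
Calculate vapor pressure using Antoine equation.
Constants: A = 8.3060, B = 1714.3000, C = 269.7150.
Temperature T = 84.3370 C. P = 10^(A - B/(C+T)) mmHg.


C+T = 354.0520
B/(C+T) = 4.8419
log10(P) = 8.3060 - 4.8419 = 3.4641
P = 10^3.4641 = 2911.0917 mmHg

2911.0917 mmHg


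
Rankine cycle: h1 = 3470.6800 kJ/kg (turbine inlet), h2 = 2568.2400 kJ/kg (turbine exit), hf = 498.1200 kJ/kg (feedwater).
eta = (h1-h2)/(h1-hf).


W = 902.4400 kJ/kg
Q_in = 2972.5600 kJ/kg
eta = 0.3036 = 30.3590%

eta = 30.3590%


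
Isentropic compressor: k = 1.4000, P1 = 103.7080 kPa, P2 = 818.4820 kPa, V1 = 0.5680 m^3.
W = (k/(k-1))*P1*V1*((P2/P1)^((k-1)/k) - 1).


(k-1)/k = 0.2857
(P2/P1)^exp = 1.8044
W = 3.5000 * 103.7080 * 0.5680 * (1.8044 - 1) = 165.8522 kJ

165.8522 kJ


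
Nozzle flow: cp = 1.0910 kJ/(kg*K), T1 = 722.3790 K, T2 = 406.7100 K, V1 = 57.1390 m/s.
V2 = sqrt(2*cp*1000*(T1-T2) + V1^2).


dT = 315.6690 K
2*cp*1000*dT = 688789.7580
V1^2 = 3264.8653
V2 = sqrt(692054.6233) = 831.8982 m/s

831.8982 m/s


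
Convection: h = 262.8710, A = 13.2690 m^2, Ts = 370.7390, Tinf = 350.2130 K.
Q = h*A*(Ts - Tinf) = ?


dT = 20.5260 K
Q = 262.8710 * 13.2690 * 20.5260 = 71595.4125 W

71595.4125 W


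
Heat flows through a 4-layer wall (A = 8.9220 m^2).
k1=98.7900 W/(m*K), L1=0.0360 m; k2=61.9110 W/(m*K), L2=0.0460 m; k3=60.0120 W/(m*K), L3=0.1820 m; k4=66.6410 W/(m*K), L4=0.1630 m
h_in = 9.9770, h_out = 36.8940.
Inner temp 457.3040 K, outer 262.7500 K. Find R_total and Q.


R_conv_in = 1/(9.9770*8.9220) = 0.0112
R_1 = 0.0360/(98.7900*8.9220) = 4.0844e-05
R_2 = 0.0460/(61.9110*8.9220) = 8.3278e-05
R_3 = 0.1820/(60.0120*8.9220) = 0.0003
R_4 = 0.1630/(66.6410*8.9220) = 0.0003
R_conv_out = 1/(36.8940*8.9220) = 0.0030
R_total = 0.0150 K/W
Q = 194.5540 / 0.0150 = 12961.4254 W

R_total = 0.0150 K/W, Q = 12961.4254 W


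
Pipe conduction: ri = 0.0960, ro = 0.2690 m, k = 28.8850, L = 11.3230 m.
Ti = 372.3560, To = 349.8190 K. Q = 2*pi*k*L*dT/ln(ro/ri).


dT = 22.5370 K
ln(ro/ri) = 1.0304
Q = 2*pi*28.8850*11.3230*22.5370 / 1.0304 = 44948.9466 W

44948.9466 W


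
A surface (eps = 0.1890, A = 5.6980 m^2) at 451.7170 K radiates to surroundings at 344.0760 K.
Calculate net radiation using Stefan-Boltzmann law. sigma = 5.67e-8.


T^4 = 4.1636e+10
Tsurr^4 = 1.4016e+10
Q = 0.1890 * 5.67e-8 * 5.6980 * 2.7620e+10 = 1686.5119 W

1686.5119 W


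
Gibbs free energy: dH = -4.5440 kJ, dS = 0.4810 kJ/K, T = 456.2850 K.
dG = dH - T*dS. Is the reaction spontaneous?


T*dS = 456.2850 * 0.4810 = 219.4731 kJ
dG = -4.5440 - 219.4731 = -224.0171 kJ (spontaneous)

dG = -224.0171 kJ, spontaneous


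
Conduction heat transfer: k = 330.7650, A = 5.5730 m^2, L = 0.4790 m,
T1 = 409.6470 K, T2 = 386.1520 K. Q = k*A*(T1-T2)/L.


dT = 23.4950 K
Q = 330.7650 * 5.5730 * 23.4950 / 0.4790 = 90416.6740 W

90416.6740 W


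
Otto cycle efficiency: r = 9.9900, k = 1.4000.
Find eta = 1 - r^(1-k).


r^(k-1) = 2.5109
eta = 1 - 1/2.5109 = 0.6017 = 60.1733%

60.1733%


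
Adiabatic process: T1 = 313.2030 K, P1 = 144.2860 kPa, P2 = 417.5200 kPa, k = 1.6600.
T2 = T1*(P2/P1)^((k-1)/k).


(k-1)/k = 0.3976
(P2/P1)^exp = 1.5257
T2 = 313.2030 * 1.5257 = 477.8540 K

477.8540 K


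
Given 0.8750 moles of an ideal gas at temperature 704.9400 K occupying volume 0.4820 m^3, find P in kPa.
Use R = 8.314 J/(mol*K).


P = nRT/V = 0.8750 * 8.314 * 704.9400 / 0.4820
= 5128.2623 / 0.4820 = 10639.5483 Pa = 10.6395 kPa

10.6395 kPa


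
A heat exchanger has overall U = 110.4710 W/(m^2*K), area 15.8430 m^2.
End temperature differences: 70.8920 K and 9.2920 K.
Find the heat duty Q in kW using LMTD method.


LMTD = 30.3149 K
Q = 110.4710 * 15.8430 * 30.3149 = 53056.9046 W = 53.0569 kW

53.0569 kW


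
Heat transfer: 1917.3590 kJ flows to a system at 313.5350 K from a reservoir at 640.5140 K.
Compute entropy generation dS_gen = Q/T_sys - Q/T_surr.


dS_sys = 1917.3590/313.5350 = 6.1153 kJ/K
dS_surr = -1917.3590/640.5140 = -2.9935 kJ/K
dS_gen = 6.1153 - 2.9935 = 3.1218 kJ/K (irreversible)

dS_gen = 3.1218 kJ/K, irreversible


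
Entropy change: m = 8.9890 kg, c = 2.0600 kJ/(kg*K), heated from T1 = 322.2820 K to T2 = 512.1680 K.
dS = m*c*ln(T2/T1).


T2/T1 = 1.5892
ln(T2/T1) = 0.4632
dS = 8.9890 * 2.0600 * 0.4632 = 8.5777 kJ/K

8.5777 kJ/K


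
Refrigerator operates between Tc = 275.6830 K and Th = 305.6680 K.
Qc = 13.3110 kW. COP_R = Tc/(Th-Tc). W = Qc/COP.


COP = 275.6830 / 29.9850 = 9.1940
W = 13.3110 / 9.1940 = 1.4478 kW

COP = 9.1940, W = 1.4478 kW


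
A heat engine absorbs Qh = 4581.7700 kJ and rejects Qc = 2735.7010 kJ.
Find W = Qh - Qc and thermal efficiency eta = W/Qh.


W = 4581.7700 - 2735.7010 = 1846.0690 kJ
eta = 1846.0690 / 4581.7700 = 0.4029 = 40.2916%

W = 1846.0690 kJ, eta = 40.2916%


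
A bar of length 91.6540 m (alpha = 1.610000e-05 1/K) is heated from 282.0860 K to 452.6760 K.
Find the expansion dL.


dT = 170.5900 K
dL = 1.610000e-05 * 91.6540 * 170.5900 = 0.251728 m
L_final = 91.905728 m

dL = 0.251728 m


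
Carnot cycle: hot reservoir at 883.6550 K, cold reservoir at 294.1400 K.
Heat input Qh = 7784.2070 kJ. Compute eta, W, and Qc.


eta = 1 - 294.1400/883.6550 = 0.6671
W = 0.6671 * 7784.2070 = 5193.0977 kJ
Qc = 7784.2070 - 5193.0977 = 2591.1093 kJ

eta = 66.7133%, W = 5193.0977 kJ, Qc = 2591.1093 kJ


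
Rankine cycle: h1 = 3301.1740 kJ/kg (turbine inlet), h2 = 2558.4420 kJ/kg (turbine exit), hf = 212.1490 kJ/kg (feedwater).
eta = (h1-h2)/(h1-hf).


W = 742.7320 kJ/kg
Q_in = 3089.0250 kJ/kg
eta = 0.2404 = 24.0442%

eta = 24.0442%


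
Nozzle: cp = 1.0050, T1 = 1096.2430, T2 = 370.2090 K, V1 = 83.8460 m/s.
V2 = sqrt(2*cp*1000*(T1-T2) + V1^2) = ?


dT = 726.0340 K
2*cp*1000*dT = 1459328.3400
V1^2 = 7030.1517
V2 = sqrt(1466358.4917) = 1210.9329 m/s

1210.9329 m/s


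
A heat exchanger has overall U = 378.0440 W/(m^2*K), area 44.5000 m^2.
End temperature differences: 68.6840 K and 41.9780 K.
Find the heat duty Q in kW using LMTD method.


LMTD = 54.2396 K
Q = 378.0440 * 44.5000 * 54.2396 = 912471.0386 W = 912.4710 kW

912.4710 kW


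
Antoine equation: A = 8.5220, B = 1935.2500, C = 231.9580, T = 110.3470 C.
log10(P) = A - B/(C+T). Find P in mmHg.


C+T = 342.3050
B/(C+T) = 5.6536
log10(P) = 8.5220 - 5.6536 = 2.8684
P = 10^2.8684 = 738.6117 mmHg

738.6117 mmHg


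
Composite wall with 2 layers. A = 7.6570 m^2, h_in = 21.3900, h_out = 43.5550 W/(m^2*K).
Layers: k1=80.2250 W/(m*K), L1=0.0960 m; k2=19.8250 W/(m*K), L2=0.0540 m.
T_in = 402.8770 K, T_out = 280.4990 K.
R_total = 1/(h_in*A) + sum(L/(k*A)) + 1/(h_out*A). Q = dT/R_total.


R_conv_in = 1/(21.3900*7.6570) = 0.0061
R_1 = 0.0960/(80.2250*7.6570) = 0.0002
R_2 = 0.0540/(19.8250*7.6570) = 0.0004
R_conv_out = 1/(43.5550*7.6570) = 0.0030
R_total = 0.0096 K/W
Q = 122.3780 / 0.0096 = 12726.3159 W

R_total = 0.0096 K/W, Q = 12726.3159 W


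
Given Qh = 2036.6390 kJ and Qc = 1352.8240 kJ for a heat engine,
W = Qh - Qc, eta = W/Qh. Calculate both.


W = 2036.6390 - 1352.8240 = 683.8150 kJ
eta = 683.8150 / 2036.6390 = 0.3358 = 33.5757%

W = 683.8150 kJ, eta = 33.5757%


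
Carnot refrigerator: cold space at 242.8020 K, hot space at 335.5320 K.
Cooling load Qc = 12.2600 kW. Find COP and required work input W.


COP = 242.8020 / 92.7300 = 2.6184
W = 12.2600 / 2.6184 = 4.6823 kW

COP = 2.6184, W = 4.6823 kW


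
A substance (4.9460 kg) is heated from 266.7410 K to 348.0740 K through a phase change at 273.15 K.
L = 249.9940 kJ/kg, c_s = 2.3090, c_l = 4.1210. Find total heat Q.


Q1 (sensible, solid) = 4.9460 * 2.3090 * 6.4090 = 73.1928 kJ
Q2 (latent) = 4.9460 * 249.9940 = 1236.4703 kJ
Q3 (sensible, liquid) = 4.9460 * 4.1210 * 74.9240 = 1527.1359 kJ
Q_total = 2836.7990 kJ

2836.7990 kJ


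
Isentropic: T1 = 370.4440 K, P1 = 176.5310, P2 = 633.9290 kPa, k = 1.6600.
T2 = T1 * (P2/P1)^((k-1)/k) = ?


(k-1)/k = 0.3976
(P2/P1)^exp = 1.6625
T2 = 370.4440 * 1.6625 = 615.8466 K

615.8466 K


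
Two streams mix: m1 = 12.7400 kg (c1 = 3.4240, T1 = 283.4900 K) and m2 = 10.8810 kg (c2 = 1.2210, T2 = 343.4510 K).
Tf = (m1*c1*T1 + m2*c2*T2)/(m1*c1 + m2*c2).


num = 16929.3200
den = 56.9075
Tf = 297.4886 K

297.4886 K


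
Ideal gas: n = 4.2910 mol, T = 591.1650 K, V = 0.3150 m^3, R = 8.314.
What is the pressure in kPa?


P = nRT/V = 4.2910 * 8.314 * 591.1650 / 0.3150
= 21090.0325 / 0.3150 = 66952.4840 Pa = 66.9525 kPa

66.9525 kPa


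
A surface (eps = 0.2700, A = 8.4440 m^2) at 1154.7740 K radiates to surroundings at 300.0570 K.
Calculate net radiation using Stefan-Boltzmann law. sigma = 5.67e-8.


T^4 = 1.7782e+12
Tsurr^4 = 8.1062e+09
Q = 0.2700 * 5.67e-8 * 8.4440 * 1.7701e+12 = 228822.5153 W

228822.5153 W


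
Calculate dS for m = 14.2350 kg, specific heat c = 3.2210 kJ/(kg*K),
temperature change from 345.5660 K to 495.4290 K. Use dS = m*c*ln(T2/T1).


T2/T1 = 1.4337
ln(T2/T1) = 0.3602
dS = 14.2350 * 3.2210 * 0.3602 = 16.5174 kJ/K

16.5174 kJ/K


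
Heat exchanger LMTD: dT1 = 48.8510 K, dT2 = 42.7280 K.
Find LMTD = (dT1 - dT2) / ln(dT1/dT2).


dT1/dT2 = 1.1433
ln(dT1/dT2) = 0.1339
LMTD = 6.1230 / 0.1339 = 45.7212 K

45.7212 K


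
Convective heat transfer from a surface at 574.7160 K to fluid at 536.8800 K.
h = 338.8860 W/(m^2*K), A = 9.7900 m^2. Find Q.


dT = 37.8360 K
Q = 338.8860 * 9.7900 * 37.8360 = 125528.2679 W

125528.2679 W


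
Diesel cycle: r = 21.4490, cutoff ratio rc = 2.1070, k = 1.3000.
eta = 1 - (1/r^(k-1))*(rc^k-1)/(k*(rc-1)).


r^(k-1) = 2.5085
rc^k = 2.6349
eta = 0.5471 = 54.7126%

54.7126%


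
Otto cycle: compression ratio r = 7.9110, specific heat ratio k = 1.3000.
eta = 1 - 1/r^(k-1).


r^(k-1) = 1.8598
eta = 1 - 1/1.8598 = 0.4623 = 46.2312%

46.2312%


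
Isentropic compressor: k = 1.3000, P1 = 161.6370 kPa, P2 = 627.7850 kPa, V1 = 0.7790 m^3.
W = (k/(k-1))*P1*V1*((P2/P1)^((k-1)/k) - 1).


(k-1)/k = 0.2308
(P2/P1)^exp = 1.3677
W = 4.3333 * 161.6370 * 0.7790 * (1.3677 - 1) = 200.6198 kJ

200.6198 kJ


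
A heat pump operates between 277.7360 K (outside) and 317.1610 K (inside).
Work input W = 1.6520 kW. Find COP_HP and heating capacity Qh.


COP = 317.1610 / 39.4250 = 8.0447
Qh = 8.0447 * 1.6520 = 13.2898 kW

COP = 8.0447, Qh = 13.2898 kW


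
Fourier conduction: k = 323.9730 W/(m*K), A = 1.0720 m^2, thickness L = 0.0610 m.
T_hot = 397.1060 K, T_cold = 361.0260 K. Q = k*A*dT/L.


dT = 36.0800 K
Q = 323.9730 * 1.0720 * 36.0800 / 0.0610 = 205418.8515 W

205418.8515 W


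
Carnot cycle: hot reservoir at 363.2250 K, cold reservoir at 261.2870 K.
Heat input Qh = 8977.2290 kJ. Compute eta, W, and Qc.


eta = 1 - 261.2870/363.2250 = 0.2806
W = 0.2806 * 8977.2290 = 2519.4322 kJ
Qc = 8977.2290 - 2519.4322 = 6457.7968 kJ

eta = 28.0647%, W = 2519.4322 kJ, Qc = 6457.7968 kJ


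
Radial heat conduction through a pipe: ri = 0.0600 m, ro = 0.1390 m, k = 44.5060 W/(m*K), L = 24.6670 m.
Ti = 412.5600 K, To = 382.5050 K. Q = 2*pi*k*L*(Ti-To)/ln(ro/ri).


dT = 30.0550 K
ln(ro/ri) = 0.8401
Q = 2*pi*44.5060*24.6670*30.0550 / 0.8401 = 246766.0050 W

246766.0050 W


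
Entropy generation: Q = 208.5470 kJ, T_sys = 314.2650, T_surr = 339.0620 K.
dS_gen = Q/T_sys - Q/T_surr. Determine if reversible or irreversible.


dS_sys = 208.5470/314.2650 = 0.6636 kJ/K
dS_surr = -208.5470/339.0620 = -0.6151 kJ/K
dS_gen = 0.6636 - 0.6151 = 0.0485 kJ/K (irreversible)

dS_gen = 0.0485 kJ/K, irreversible


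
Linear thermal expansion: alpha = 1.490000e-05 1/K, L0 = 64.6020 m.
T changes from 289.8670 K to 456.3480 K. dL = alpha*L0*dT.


dT = 166.4810 K
dL = 1.490000e-05 * 64.6020 * 166.4810 = 0.160250 m
L_final = 64.762250 m

dL = 0.160250 m


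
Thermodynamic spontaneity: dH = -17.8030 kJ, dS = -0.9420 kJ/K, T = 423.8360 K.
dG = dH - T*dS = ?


T*dS = 423.8360 * -0.9420 = -399.2535 kJ
dG = -17.8030 + 399.2535 = 381.4505 kJ (non-spontaneous)

dG = 381.4505 kJ, non-spontaneous


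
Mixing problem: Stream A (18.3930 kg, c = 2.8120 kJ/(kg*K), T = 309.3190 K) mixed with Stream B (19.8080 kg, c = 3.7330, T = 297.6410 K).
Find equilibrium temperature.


num = 38006.8709
den = 125.6644
Tf = 302.4474 K

302.4474 K


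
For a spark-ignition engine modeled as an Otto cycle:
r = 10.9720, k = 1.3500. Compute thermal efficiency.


r^(k-1) = 2.3126
eta = 1 - 1/2.3126 = 0.5676 = 56.7586%

56.7586%


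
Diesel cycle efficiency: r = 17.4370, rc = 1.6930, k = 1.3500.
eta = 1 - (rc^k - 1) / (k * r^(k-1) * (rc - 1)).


r^(k-1) = 2.7197
rc^k = 2.0356
eta = 0.5930 = 59.2996%

59.2996%


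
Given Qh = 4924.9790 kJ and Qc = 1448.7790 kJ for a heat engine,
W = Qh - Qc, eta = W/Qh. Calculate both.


W = 4924.9790 - 1448.7790 = 3476.2000 kJ
eta = 3476.2000 / 4924.9790 = 0.7058 = 70.5830%

W = 3476.2000 kJ, eta = 70.5830%


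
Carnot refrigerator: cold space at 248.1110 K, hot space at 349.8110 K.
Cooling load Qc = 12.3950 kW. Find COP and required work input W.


COP = 248.1110 / 101.7000 = 2.4396
W = 12.3950 / 2.4396 = 5.0807 kW

COP = 2.4396, W = 5.0807 kW


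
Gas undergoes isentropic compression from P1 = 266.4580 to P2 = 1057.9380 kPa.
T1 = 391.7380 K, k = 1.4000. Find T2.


(k-1)/k = 0.2857
(P2/P1)^exp = 1.4828
T2 = 391.7380 * 1.4828 = 580.8853 K

580.8853 K


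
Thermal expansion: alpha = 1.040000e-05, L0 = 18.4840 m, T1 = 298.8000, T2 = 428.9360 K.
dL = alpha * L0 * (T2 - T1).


dT = 130.1360 K
dL = 1.040000e-05 * 18.4840 * 130.1360 = 0.025017 m
L_final = 18.509017 m

dL = 0.025017 m


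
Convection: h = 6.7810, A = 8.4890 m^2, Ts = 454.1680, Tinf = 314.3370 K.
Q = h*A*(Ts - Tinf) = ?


dT = 139.8310 K
Q = 6.7810 * 8.4890 * 139.8310 = 8049.2190 W

8049.2190 W


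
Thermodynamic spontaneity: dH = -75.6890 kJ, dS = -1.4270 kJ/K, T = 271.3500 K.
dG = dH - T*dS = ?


T*dS = 271.3500 * -1.4270 = -387.2165 kJ
dG = -75.6890 + 387.2165 = 311.5275 kJ (non-spontaneous)

dG = 311.5275 kJ, non-spontaneous


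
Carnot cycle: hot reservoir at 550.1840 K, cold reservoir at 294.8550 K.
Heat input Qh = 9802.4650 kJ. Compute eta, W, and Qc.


eta = 1 - 294.8550/550.1840 = 0.4641
W = 0.4641 * 9802.4650 = 4549.1210 kJ
Qc = 9802.4650 - 4549.1210 = 5253.3440 kJ

eta = 46.4079%, W = 4549.1210 kJ, Qc = 5253.3440 kJ


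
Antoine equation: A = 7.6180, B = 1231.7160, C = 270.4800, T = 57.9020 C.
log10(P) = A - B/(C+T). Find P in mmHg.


C+T = 328.3820
B/(C+T) = 3.7509
log10(P) = 7.6180 - 3.7509 = 3.8671
P = 10^3.8671 = 7364.3882 mmHg

7364.3882 mmHg


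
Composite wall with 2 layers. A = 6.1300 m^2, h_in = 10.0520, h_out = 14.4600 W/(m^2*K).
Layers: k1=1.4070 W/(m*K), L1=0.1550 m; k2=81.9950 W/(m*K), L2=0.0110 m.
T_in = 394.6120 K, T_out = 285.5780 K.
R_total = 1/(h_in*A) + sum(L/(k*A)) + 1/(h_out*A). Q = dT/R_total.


R_conv_in = 1/(10.0520*6.1300) = 0.0162
R_1 = 0.1550/(1.4070*6.1300) = 0.0180
R_2 = 0.0110/(81.9950*6.1300) = 2.1885e-05
R_conv_out = 1/(14.4600*6.1300) = 0.0113
R_total = 0.0455 K/W
Q = 109.0340 / 0.0455 = 2396.1660 W

R_total = 0.0455 K/W, Q = 2396.1660 W


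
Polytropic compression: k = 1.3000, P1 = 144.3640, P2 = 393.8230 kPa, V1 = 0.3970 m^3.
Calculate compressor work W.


(k-1)/k = 0.2308
(P2/P1)^exp = 1.2606
W = 4.3333 * 144.3640 * 0.3970 * (1.2606 - 1) = 64.7223 kJ

64.7223 kJ


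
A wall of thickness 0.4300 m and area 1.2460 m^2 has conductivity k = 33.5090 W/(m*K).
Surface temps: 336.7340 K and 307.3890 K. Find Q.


dT = 29.3450 K
Q = 33.5090 * 1.2460 * 29.3450 / 0.4300 = 2849.3459 W

2849.3459 W


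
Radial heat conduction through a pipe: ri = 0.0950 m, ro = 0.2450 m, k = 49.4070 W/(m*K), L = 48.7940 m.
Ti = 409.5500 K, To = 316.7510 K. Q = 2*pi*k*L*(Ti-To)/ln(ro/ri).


dT = 92.7990 K
ln(ro/ri) = 0.9474
Q = 2*pi*49.4070*48.7940*92.7990 / 0.9474 = 1483724.4520 W

1483724.4520 W


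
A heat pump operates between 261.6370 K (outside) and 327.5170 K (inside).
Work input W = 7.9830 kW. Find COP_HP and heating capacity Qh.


COP = 327.5170 / 65.8800 = 4.9714
Qh = 4.9714 * 7.9830 = 39.6868 kW

COP = 4.9714, Qh = 39.6868 kW


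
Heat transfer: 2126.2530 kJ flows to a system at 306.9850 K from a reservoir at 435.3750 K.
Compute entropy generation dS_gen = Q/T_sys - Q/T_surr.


dS_sys = 2126.2530/306.9850 = 6.9262 kJ/K
dS_surr = -2126.2530/435.3750 = -4.8837 kJ/K
dS_gen = 6.9262 - 4.8837 = 2.0425 kJ/K (irreversible)

dS_gen = 2.0425 kJ/K, irreversible


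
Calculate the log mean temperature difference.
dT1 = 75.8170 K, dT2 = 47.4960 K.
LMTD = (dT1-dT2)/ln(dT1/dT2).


dT1/dT2 = 1.5963
ln(dT1/dT2) = 0.4677
LMTD = 28.3210 / 0.4677 = 60.5567 K

60.5567 K


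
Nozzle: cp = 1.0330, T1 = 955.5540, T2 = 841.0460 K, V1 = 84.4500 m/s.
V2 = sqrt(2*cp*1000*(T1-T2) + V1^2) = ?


dT = 114.5080 K
2*cp*1000*dT = 236573.5280
V1^2 = 7131.8025
V2 = sqrt(243705.3305) = 493.6652 m/s

493.6652 m/s


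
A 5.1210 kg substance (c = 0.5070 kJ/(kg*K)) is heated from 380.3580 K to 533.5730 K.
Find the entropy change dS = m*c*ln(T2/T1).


T2/T1 = 1.4028
ln(T2/T1) = 0.3385
dS = 5.1210 * 0.5070 * 0.3385 = 0.8788 kJ/K

0.8788 kJ/K


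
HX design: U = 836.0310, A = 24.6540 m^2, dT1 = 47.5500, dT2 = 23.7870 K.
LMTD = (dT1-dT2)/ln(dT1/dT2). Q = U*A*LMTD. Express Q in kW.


LMTD = 34.3077 K
Q = 836.0310 * 24.6540 * 34.3077 = 707134.2249 W = 707.1342 kW

707.1342 kW


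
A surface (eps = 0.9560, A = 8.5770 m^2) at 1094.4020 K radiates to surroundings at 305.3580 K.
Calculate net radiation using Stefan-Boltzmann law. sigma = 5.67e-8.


T^4 = 1.4345e+12
Tsurr^4 = 8.6944e+09
Q = 0.9560 * 5.67e-8 * 8.5770 * 1.4258e+12 = 662893.3985 W

662893.3985 W


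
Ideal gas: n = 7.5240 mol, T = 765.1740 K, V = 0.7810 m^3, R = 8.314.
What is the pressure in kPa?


P = nRT/V = 7.5240 * 8.314 * 765.1740 / 0.7810
= 47865.1045 / 0.7810 = 61286.9456 Pa = 61.2869 kPa

61.2869 kPa


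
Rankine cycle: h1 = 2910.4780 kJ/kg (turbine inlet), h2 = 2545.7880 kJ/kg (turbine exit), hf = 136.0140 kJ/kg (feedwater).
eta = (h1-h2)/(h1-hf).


W = 364.6900 kJ/kg
Q_in = 2774.4640 kJ/kg
eta = 0.1314 = 13.1445%

eta = 13.1445%


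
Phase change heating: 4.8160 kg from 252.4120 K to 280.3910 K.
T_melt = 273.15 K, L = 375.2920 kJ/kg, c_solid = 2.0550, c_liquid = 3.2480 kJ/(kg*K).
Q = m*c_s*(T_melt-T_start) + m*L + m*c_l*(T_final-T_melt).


Q1 (sensible, solid) = 4.8160 * 2.0550 * 20.7380 = 205.2415 kJ
Q2 (latent) = 4.8160 * 375.2920 = 1807.4063 kJ
Q3 (sensible, liquid) = 4.8160 * 3.2480 * 7.2410 = 113.2664 kJ
Q_total = 2125.9142 kJ

2125.9142 kJ


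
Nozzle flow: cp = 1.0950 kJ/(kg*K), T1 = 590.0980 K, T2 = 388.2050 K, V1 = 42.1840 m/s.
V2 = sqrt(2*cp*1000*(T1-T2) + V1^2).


dT = 201.8930 K
2*cp*1000*dT = 442145.6700
V1^2 = 1779.4899
V2 = sqrt(443925.1599) = 666.2771 m/s

666.2771 m/s


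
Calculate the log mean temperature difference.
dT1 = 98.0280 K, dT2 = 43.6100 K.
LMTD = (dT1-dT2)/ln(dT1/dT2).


dT1/dT2 = 2.2478
ln(dT1/dT2) = 0.8100
LMTD = 54.4180 / 0.8100 = 67.1855 K

67.1855 K


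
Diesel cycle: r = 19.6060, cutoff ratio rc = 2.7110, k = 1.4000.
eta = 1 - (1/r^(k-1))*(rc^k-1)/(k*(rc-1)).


r^(k-1) = 3.2882
rc^k = 4.0400
eta = 0.6140 = 61.4042%

61.4042%


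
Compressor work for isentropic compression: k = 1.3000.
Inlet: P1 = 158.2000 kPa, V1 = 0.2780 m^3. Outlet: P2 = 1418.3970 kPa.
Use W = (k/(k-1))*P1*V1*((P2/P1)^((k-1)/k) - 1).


(k-1)/k = 0.2308
(P2/P1)^exp = 1.6589
W = 4.3333 * 158.2000 * 0.2780 * (1.6589 - 1) = 125.5783 kJ

125.5783 kJ


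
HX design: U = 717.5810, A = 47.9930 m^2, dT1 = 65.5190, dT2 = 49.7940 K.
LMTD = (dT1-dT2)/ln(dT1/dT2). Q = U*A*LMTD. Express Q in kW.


LMTD = 57.2973 K
Q = 717.5810 * 47.9930 * 57.2973 = 1973254.4050 W = 1973.2544 kW

1973.2544 kW


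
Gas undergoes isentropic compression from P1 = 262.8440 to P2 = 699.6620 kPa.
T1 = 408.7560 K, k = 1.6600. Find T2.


(k-1)/k = 0.3976
(P2/P1)^exp = 1.4759
T2 = 408.7560 * 1.4759 = 603.2755 K

603.2755 K


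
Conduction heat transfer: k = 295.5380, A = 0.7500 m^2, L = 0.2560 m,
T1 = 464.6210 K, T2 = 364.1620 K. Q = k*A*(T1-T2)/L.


dT = 100.4590 K
Q = 295.5380 * 0.7500 * 100.4590 / 0.2560 = 86980.8162 W

86980.8162 W


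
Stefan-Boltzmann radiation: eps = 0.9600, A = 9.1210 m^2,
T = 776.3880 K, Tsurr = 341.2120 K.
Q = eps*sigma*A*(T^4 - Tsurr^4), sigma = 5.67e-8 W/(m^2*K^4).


T^4 = 3.6334e+11
Tsurr^4 = 1.3555e+10
Q = 0.9600 * 5.67e-8 * 9.1210 * 3.4979e+11 = 173660.1389 W

173660.1389 W


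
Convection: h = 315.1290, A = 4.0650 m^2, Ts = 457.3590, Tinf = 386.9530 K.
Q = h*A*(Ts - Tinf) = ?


dT = 70.4060 K
Q = 315.1290 * 4.0650 * 70.4060 = 90190.0427 W

90190.0427 W


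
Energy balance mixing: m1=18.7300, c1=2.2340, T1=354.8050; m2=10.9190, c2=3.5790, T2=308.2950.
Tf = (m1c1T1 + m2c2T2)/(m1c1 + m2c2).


num = 26893.9332
den = 80.9219
Tf = 332.3442 K

332.3442 K


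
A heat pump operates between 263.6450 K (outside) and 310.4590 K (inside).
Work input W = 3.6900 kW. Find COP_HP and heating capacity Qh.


COP = 310.4590 / 46.8140 = 6.6318
Qh = 6.6318 * 3.6900 = 24.4712 kW

COP = 6.6318, Qh = 24.4712 kW


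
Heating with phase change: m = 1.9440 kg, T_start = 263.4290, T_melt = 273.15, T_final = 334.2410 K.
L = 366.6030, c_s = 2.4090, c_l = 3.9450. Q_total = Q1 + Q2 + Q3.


Q1 (sensible, solid) = 1.9440 * 2.4090 * 9.7210 = 45.5244 kJ
Q2 (latent) = 1.9440 * 366.6030 = 712.6762 kJ
Q3 (sensible, liquid) = 1.9440 * 3.9450 * 61.0910 = 468.5118 kJ
Q_total = 1226.7124 kJ

1226.7124 kJ


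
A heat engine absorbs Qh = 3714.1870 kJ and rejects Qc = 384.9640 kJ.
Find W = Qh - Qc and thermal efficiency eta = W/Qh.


W = 3714.1870 - 384.9640 = 3329.2230 kJ
eta = 3329.2230 / 3714.1870 = 0.8964 = 89.6353%

W = 3329.2230 kJ, eta = 89.6353%


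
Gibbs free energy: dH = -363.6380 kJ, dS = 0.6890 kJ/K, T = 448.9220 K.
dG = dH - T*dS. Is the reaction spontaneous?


T*dS = 448.9220 * 0.6890 = 309.3073 kJ
dG = -363.6380 - 309.3073 = -672.9453 kJ (spontaneous)

dG = -672.9453 kJ, spontaneous


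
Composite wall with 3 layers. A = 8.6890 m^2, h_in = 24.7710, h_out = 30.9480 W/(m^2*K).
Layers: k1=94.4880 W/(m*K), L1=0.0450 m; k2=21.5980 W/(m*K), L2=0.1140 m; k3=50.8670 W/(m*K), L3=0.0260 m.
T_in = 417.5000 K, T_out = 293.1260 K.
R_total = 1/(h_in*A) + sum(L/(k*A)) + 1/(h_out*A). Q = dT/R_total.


R_conv_in = 1/(24.7710*8.6890) = 0.0046
R_1 = 0.0450/(94.4880*8.6890) = 5.4811e-05
R_2 = 0.1140/(21.5980*8.6890) = 0.0006
R_3 = 0.0260/(50.8670*8.6890) = 5.8826e-05
R_conv_out = 1/(30.9480*8.6890) = 0.0037
R_total = 0.0091 K/W
Q = 124.3740 / 0.0091 = 13688.6266 W

R_total = 0.0091 K/W, Q = 13688.6266 W


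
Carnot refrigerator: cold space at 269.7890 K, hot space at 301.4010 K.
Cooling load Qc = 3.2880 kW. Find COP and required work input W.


COP = 269.7890 / 31.6120 = 8.5344
W = 3.2880 / 8.5344 = 0.3853 kW

COP = 8.5344, W = 0.3853 kW


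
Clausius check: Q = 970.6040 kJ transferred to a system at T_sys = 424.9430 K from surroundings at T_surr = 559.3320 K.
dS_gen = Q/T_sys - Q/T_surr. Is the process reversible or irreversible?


dS_sys = 970.6040/424.9430 = 2.2841 kJ/K
dS_surr = -970.6040/559.3320 = -1.7353 kJ/K
dS_gen = 2.2841 - 1.7353 = 0.5488 kJ/K (irreversible)

dS_gen = 0.5488 kJ/K, irreversible


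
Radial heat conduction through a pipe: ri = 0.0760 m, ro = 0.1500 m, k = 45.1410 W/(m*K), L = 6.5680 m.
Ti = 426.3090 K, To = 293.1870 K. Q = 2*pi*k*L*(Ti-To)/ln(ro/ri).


dT = 133.1220 K
ln(ro/ri) = 0.6799
Q = 2*pi*45.1410*6.5680*133.1220 / 0.6799 = 364743.6441 W

364743.6441 W


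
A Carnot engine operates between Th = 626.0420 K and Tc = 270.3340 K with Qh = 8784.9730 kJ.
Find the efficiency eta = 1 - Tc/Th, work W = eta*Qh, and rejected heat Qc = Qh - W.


eta = 1 - 270.3340/626.0420 = 0.5682
W = 0.5682 * 8784.9730 = 4991.4945 kJ
Qc = 8784.9730 - 4991.4945 = 3793.4785 kJ

eta = 56.8186%, W = 4991.4945 kJ, Qc = 3793.4785 kJ


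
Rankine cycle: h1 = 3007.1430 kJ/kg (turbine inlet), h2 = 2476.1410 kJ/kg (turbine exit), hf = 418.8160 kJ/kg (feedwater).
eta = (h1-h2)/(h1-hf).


W = 531.0020 kJ/kg
Q_in = 2588.3270 kJ/kg
eta = 0.2052 = 20.5153%

eta = 20.5153%


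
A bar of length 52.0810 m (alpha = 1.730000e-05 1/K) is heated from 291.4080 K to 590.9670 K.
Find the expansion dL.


dT = 299.5590 K
dL = 1.730000e-05 * 52.0810 * 299.5590 = 0.269903 m
L_final = 52.350903 m

dL = 0.269903 m


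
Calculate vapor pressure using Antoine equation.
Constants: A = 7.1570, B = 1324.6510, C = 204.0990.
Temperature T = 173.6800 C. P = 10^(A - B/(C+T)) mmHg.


C+T = 377.7790
B/(C+T) = 3.5064
log10(P) = 7.1570 - 3.5064 = 3.6506
P = 10^3.6506 = 4472.8283 mmHg

4472.8283 mmHg


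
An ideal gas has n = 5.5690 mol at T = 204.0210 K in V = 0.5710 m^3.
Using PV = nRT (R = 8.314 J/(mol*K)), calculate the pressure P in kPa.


P = nRT/V = 5.5690 * 8.314 * 204.0210 / 0.5710
= 9446.3082 / 0.5710 = 16543.4469 Pa = 16.5434 kPa

16.5434 kPa


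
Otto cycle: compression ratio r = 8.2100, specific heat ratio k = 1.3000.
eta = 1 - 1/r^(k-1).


r^(k-1) = 1.8806
eta = 1 - 1/1.8806 = 0.4683 = 46.8263%

46.8263%


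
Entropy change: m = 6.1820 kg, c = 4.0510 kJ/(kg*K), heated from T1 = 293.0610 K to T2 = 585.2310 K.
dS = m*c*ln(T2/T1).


T2/T1 = 1.9970
ln(T2/T1) = 0.6916
dS = 6.1820 * 4.0510 * 0.6916 = 17.3206 kJ/K

17.3206 kJ/K


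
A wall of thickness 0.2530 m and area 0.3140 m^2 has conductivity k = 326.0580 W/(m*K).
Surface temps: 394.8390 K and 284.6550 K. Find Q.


dT = 110.1840 K
Q = 326.0580 * 0.3140 * 110.1840 / 0.2530 = 44588.4650 W

44588.4650 W


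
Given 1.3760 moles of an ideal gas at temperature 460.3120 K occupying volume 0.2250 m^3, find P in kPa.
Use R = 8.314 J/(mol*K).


P = nRT/V = 1.3760 * 8.314 * 460.3120 / 0.2250
= 5265.9987 / 0.2250 = 23404.4388 Pa = 23.4044 kPa

23.4044 kPa


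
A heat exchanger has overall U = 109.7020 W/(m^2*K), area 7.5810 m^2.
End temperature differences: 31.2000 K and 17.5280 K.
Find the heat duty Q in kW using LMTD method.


LMTD = 23.7107 K
Q = 109.7020 * 7.5810 * 23.7107 = 19718.9836 W = 19.7190 kW

19.7190 kW


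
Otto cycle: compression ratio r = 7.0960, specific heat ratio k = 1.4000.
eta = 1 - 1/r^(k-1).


r^(k-1) = 2.1898
eta = 1 - 1/2.1898 = 0.5433 = 54.3338%

54.3338%


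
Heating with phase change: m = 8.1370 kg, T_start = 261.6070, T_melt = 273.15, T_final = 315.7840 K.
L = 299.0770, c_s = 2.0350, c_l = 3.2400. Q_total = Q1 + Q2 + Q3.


Q1 (sensible, solid) = 8.1370 * 2.0350 * 11.5430 = 191.1382 kJ
Q2 (latent) = 8.1370 * 299.0770 = 2433.5895 kJ
Q3 (sensible, liquid) = 8.1370 * 3.2400 * 42.6340 = 1123.9977 kJ
Q_total = 3748.7254 kJ

3748.7254 kJ


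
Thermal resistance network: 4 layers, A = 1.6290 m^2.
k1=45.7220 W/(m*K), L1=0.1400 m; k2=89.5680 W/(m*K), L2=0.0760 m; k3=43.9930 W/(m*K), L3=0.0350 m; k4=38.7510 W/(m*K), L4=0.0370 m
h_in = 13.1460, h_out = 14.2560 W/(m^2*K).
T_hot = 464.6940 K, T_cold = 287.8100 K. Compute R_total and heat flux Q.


R_conv_in = 1/(13.1460*1.6290) = 0.0467
R_1 = 0.1400/(45.7220*1.6290) = 0.0019
R_2 = 0.0760/(89.5680*1.6290) = 0.0005
R_3 = 0.0350/(43.9930*1.6290) = 0.0005
R_4 = 0.0370/(38.7510*1.6290) = 0.0006
R_conv_out = 1/(14.2560*1.6290) = 0.0431
R_total = 0.0932 K/W
Q = 176.8840 / 0.0932 = 1897.2376 W

R_total = 0.0932 K/W, Q = 1897.2376 W


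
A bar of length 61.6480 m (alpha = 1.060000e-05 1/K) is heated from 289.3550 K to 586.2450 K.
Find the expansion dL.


dT = 296.8900 K
dL = 1.060000e-05 * 61.6480 * 296.8900 = 0.194008 m
L_final = 61.842008 m

dL = 0.194008 m


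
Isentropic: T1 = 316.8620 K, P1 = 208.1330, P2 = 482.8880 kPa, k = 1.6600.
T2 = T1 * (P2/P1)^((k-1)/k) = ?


(k-1)/k = 0.3976
(P2/P1)^exp = 1.3974
T2 = 316.8620 * 1.3974 = 442.7837 K

442.7837 K


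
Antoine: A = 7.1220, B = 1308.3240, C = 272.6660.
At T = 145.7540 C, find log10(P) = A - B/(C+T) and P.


C+T = 418.4200
B/(C+T) = 3.1268
log10(P) = 7.1220 - 3.1268 = 3.9952
P = 10^3.9952 = 9889.6303 mmHg

9889.6303 mmHg


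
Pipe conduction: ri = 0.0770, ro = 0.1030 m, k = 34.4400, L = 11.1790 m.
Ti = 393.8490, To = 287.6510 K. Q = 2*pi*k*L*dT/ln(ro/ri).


dT = 106.1980 K
ln(ro/ri) = 0.2909
Q = 2*pi*34.4400*11.1790*106.1980 / 0.2909 = 883046.1518 W

883046.1518 W


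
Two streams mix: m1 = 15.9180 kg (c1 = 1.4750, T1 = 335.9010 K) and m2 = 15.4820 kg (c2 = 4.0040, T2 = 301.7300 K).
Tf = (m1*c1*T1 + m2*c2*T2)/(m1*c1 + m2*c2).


num = 26590.8573
den = 85.4690
Tf = 311.1171 K

311.1171 K


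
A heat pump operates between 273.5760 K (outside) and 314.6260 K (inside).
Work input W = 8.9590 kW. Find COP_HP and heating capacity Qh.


COP = 314.6260 / 41.0500 = 7.6645
Qh = 7.6645 * 8.9590 = 68.6659 kW

COP = 7.6645, Qh = 68.6659 kW


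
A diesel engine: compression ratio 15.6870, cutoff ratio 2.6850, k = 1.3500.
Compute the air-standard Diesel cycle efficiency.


r^(k-1) = 2.6208
rc^k = 3.7938
eta = 0.5314 = 53.1377%

53.1377%


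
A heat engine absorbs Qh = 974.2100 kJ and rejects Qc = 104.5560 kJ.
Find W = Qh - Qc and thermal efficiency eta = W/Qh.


W = 974.2100 - 104.5560 = 869.6540 kJ
eta = 869.6540 / 974.2100 = 0.8927 = 89.2676%

W = 869.6540 kJ, eta = 89.2676%
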